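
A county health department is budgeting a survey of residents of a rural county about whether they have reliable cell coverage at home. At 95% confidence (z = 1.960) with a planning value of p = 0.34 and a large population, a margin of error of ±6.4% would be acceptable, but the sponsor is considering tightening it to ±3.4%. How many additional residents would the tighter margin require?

535

At ±6.4%: n = 1.960² × 0.2244 / 0.064² ≈ 210.46 → 211.
At ±3.4%: n = 1.960² × 0.2244 / 0.034² ≈ 745.72 → 746.
Additional respondents: 746 − 211 = 535.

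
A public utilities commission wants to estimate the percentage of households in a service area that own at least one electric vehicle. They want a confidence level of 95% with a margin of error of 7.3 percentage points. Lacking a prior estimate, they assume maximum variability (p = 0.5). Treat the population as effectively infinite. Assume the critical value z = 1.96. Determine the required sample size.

181

With p = 0.5, p(1−p) = 0.25.
n = z²·p(1−p)/E² = 1.96² × 0.2500 / 0.073² = 3.8416 × 0.2500 / 0.005329 ≈ 180.22.
Rounding up gives n = 181.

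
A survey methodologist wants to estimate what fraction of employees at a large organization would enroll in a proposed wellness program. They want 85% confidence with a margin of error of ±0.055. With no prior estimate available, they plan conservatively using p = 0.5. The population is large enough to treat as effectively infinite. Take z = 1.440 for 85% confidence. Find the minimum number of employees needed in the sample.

172

With p = 0.5, p(1−p) = 0.25.
n = z²·p(1−p)/E² = 1.440² × 0.2500 / 0.055² = 2.0736 × 0.2500 / 0.003025 ≈ 171.37.
Rounding up gives n = 172.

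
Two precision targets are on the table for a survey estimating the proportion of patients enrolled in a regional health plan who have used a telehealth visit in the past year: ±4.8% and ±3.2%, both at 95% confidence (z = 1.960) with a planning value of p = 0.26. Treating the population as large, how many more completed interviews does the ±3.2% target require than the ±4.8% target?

At ±4.8%: n = 1.960² × 0.1924 / 0.048² ≈ 320.80 → 321.
At ±3.2%: n = 1.960² × 0.1924 / 0.032² ≈ 721.80 → 722.
Additional respondents: 722 − 321 = 401.

401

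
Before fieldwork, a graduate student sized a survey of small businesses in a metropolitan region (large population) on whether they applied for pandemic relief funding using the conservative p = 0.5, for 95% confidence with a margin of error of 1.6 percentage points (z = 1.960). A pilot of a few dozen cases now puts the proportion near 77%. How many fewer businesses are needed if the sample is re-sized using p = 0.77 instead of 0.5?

1094

Conservative (p = 0.5): n = 1.960² × 0.25 / 0.016² ≈ 3751.56 → 3752.
Using p = 0.77: p(1−p) = 0.1771, so n = 1.960² × 0.1771 / 0.016² ≈ 2657.61 → 2658.
Reduction: 3752 − 2658 = 1094.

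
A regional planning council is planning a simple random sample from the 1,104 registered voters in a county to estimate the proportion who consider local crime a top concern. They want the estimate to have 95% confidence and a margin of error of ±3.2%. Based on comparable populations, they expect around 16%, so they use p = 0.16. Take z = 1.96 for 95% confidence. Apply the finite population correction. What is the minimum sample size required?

347

Unadjusted: n₀ = 1.96² × 0.16 × 0.84 / 0.032² ≈ 504.21, so n₀ = 505.
Finite population correction with N = 1,104: n = n₀ / (1 + (n₀−1)/N) = 505 / (1 + 504/1104) = 505 / 1.4565 ≈ 346.72.
Rounding up, n = 347.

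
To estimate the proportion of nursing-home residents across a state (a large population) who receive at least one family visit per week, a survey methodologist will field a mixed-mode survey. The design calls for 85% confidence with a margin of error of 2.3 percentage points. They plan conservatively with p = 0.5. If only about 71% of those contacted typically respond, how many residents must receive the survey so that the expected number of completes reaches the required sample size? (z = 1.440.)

Completed interviews needed: n₀ = 1.440² × 0.2500 / 0.023² ≈ 979.96 → 980.
At a 71% response rate, contacts needed = 980 / 0.71 ≈ 1380.28 → 1381.

1381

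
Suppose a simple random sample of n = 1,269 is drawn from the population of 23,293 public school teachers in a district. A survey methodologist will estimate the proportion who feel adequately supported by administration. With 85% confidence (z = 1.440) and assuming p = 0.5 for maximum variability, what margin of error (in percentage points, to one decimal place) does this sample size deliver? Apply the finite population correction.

Finite-population factor: (N−n)/(N−1) = (23293−1269)/(23293−1) = 0.9456.
SE(p̂) = √[p(1−p)/n · (N−n)/(N−1)] = √[0.2500/1269 × 0.9456] = 0.01365.
E = z × SE = 1.440 × 0.01365 = 0.01965 ≈ 2.0 percentage points.

2.0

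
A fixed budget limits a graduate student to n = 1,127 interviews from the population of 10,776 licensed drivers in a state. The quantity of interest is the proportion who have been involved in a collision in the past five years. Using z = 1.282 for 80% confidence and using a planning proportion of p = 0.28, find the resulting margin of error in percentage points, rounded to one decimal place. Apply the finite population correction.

1.6

Finite-population factor: (N−n)/(N−1) = (10776−1127)/(10776−1) = 0.8955.
SE(p̂) = √[p(1−p)/n · (N−n)/(N−1)] = √[0.2016/1127 × 0.8955] = 0.01266.
E = z × SE = 1.282 × 0.01266 = 0.01623 ≈ 1.6 percentage points.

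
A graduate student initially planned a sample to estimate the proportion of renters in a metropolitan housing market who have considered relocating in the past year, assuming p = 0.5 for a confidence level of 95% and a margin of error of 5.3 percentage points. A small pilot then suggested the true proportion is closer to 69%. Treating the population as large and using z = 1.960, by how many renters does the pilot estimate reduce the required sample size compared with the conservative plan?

49

Conservative (p = 0.5): n = 1.960² × 0.25 / 0.053² ≈ 341.90 → 342.
Using p = 0.69: p(1−p) = 0.2139, so n = 1.960² × 0.2139 / 0.053² ≈ 292.53 → 293.
Reduction: 342 − 293 = 49.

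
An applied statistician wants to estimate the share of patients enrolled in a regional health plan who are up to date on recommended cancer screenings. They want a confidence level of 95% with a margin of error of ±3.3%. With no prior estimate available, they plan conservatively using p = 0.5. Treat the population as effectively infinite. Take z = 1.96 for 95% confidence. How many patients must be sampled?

With p = 0.5, p(1−p) = 0.25.
n = z²·p(1−p)/E² = 1.96² × 0.2500 / 0.033² = 3.8416 × 0.2500 / 0.001089 ≈ 881.91.
Rounding up gives n = 882.

882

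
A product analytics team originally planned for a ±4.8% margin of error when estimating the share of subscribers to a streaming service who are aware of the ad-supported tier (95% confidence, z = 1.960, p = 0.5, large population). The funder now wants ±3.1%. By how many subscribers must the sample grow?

583

At ±4.8%: n = 1.960² × 0.2500 / 0.048² ≈ 416.84 → 417.
At ±3.1%: n = 1.960² × 0.2500 / 0.031² ≈ 999.38 → 1000.
Additional respondents: 1000 − 417 = 583.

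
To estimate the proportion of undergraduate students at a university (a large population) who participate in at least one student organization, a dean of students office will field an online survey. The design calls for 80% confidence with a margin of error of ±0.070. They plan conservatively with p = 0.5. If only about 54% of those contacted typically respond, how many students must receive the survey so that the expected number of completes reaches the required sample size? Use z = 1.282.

156

Completed interviews needed: n₀ = 1.282² × 0.2500 / 0.070² ≈ 83.85 → 84.
At a 54% response rate, contacts needed = 84 / 0.54 ≈ 155.56 → 156.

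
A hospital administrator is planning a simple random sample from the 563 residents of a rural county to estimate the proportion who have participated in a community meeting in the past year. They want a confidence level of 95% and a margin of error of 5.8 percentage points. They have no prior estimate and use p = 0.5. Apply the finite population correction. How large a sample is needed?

190

For 95% confidence, z = 1.96.
Unadjusted: n₀ = 1.96² × 0.50 × 0.50 / 0.058² ≈ 285.49, so n₀ = 286.
Finite population correction with N = 563: n = n₀ / (1 + (n₀−1)/N) = 286 / (1 + 285/563) = 286 / 1.5062 ≈ 189.88.
Rounding up, n = 190.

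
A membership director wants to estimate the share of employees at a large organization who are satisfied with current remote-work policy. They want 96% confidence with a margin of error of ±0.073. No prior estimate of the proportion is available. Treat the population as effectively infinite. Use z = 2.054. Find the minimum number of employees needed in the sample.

198

With no prior estimate, use p = 0.5, giving p(1−p) = 0.25.
n = z²·p(1−p)/E² = 2.054² × 0.2500 / 0.073² = 4.2189 × 0.2500 / 0.005329 ≈ 197.92.
Rounding up gives n = 198.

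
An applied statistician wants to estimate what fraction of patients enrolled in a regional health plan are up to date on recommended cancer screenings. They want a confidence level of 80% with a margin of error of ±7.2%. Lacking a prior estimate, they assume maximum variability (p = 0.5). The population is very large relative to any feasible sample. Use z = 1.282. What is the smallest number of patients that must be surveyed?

With p = 0.5, p(1−p) = 0.25.
n = z²·p(1−p)/E² = 1.282² × 0.2500 / 0.072² = 1.6435 × 0.2500 / 0.005184 ≈ 79.26.
Rounding up gives n = 80.

80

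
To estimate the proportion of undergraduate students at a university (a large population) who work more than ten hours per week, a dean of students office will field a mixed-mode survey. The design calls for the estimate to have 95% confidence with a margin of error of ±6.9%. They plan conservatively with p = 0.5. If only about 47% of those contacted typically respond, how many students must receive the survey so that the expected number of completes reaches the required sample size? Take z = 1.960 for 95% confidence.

Completed interviews needed: n₀ = 1.960² × 0.2500 / 0.069² ≈ 201.72 → 202.
At a 47% response rate, contacts needed = 202 / 0.47 ≈ 429.79 → 430.

430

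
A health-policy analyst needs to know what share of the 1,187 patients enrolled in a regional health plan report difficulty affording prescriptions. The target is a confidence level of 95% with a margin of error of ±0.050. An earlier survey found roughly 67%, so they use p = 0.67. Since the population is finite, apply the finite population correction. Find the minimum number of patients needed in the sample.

For 95% confidence, z = 1.960.
Unadjusted: n₀ = 1.960² × 0.67 × 0.33 / 0.050² ≈ 339.75, so n₀ = 340.
Finite population correction with N = 1,187: n = n₀ / (1 + (n₀−1)/N) = 340 / (1 + 339/1187) = 340 / 1.2856 ≈ 264.47.
Rounding up, n = 265.

265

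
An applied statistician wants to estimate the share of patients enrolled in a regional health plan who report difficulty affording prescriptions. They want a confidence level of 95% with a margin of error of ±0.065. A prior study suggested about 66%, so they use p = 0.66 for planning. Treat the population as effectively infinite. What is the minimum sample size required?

205

For 95% confidence, z = 1.960.
With p = 0.66, p(1−p) = 0.2244.
n = z²·p(1−p)/E² = 1.960² × 0.2244 / 0.065² = 3.8416 × 0.2244 / 0.004225 ≈ 204.04.
Rounding up gives n = 205.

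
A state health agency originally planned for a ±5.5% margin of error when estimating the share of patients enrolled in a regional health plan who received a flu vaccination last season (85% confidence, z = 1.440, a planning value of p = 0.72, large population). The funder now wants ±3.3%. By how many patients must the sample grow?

At ±5.5%: n = 1.440² × 0.2016 / 0.055² ≈ 138.19 → 139.
At ±3.3%: n = 1.440² × 0.2016 / 0.033² ≈ 383.87 → 384.
Additional respondents: 384 − 139 = 245.

245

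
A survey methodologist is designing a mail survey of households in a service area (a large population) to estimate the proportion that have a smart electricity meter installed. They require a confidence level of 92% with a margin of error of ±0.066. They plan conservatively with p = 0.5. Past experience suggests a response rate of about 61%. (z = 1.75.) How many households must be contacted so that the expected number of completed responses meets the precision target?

289

Completed interviews needed: n₀ = 1.75² × 0.2500 / 0.066² ≈ 175.76 → 176.
At a 61% response rate, contacts needed = 176 / 0.61 ≈ 288.52 → 289.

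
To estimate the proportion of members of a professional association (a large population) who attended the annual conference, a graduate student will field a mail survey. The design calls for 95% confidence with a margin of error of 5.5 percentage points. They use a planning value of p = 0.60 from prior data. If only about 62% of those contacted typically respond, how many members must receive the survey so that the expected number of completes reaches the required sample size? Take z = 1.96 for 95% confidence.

Completed interviews needed: n₀ = 1.96² × 0.2400 / 0.055² ≈ 304.79 → 305.
At a 62% response rate, contacts needed = 305 / 0.62 ≈ 491.94 → 492.

492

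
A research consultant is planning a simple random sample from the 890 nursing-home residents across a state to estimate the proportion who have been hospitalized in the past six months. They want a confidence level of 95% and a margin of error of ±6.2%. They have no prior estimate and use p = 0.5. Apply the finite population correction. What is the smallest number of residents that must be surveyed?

For 95% confidence, z = 1.96.
Unadjusted: n₀ = 1.96² × 0.50 × 0.50 / 0.062² ≈ 249.84, so n₀ = 250.
Finite population correction with N = 890: n = n₀ / (1 + (n₀−1)/N) = 250 / (1 + 249/890) = 250 / 1.2798 ≈ 195.35.
Rounding up, n = 196.

196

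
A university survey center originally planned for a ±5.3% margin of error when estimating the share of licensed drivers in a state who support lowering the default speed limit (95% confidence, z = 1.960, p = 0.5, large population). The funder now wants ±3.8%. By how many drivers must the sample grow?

At ±5.3%: n = 1.960² × 0.2500 / 0.053² ≈ 341.90 → 342.
At ±3.8%: n = 1.960² × 0.2500 / 0.038² ≈ 665.10 → 666.
Additional respondents: 666 − 342 = 324.

324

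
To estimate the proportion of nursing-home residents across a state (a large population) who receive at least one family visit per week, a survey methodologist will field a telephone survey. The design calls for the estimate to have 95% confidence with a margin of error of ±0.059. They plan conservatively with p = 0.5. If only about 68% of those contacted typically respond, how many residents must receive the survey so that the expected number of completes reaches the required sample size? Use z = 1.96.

Completed interviews needed: n₀ = 1.96² × 0.2500 / 0.059² ≈ 275.90 → 276.
At a 68% response rate, contacts needed = 276 / 0.68 ≈ 405.88 → 406.

406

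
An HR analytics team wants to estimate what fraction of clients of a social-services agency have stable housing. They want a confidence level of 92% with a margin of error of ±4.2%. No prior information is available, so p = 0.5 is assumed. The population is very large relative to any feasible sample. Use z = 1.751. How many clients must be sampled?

With p = 0.5, p(1−p) = 0.25.
n = z²·p(1−p)/E² = 1.751² × 0.2500 / 0.042² = 3.0660 × 0.2500 / 0.001764 ≈ 434.52.
Rounding up gives n = 435.

435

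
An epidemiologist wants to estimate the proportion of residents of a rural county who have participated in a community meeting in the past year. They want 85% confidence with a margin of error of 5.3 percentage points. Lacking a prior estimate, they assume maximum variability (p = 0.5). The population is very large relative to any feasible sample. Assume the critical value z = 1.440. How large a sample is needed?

185

With p = 0.5, p(1−p) = 0.25.
n = z²·p(1−p)/E² = 1.440² × 0.2500 / 0.053² = 2.0736 × 0.2500 / 0.002809 ≈ 184.55.
Rounding up gives n = 185.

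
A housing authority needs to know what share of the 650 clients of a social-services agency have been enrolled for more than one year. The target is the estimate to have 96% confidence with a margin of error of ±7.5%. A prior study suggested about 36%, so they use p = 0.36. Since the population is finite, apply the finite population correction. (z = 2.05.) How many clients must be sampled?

Unadjusted: n₀ = 2.05² × 0.36 × 0.64 / 0.075² ≈ 172.13, so n₀ = 173.
Finite population correction with N = 650: n = n₀ / (1 + (n₀−1)/N) = 173 / (1 + 172/650) = 173 / 1.2646 ≈ 136.80.
Rounding up, n = 137.

137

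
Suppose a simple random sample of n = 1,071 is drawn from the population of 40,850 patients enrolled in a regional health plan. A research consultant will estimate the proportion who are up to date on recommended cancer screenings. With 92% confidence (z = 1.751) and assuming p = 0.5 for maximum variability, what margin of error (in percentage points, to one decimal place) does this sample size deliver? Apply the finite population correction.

Finite-population factor: (N−n)/(N−1) = (40850−1071)/(40850−1) = 0.9738.
SE(p̂) = √[p(1−p)/n · (N−n)/(N−1)] = √[0.2500/1071 × 0.9738] = 0.01508.
E = z × SE = 1.751 × 0.01508 = 0.02640 ≈ 2.6 percentage points.

2.6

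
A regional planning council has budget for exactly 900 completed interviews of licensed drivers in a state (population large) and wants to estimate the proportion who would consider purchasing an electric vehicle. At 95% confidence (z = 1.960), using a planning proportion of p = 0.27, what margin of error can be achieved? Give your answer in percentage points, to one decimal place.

2.9

SE(p̂) = √[p(1−p)/n] = √[0.1971/900] = 0.01480.
E = z × SE = 1.960 × 0.01480 = 0.02901, or 2.9 percentage points.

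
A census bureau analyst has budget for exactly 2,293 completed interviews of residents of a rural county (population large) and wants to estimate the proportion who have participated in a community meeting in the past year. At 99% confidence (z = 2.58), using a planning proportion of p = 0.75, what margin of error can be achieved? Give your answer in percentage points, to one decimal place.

SE(p̂) = √[p(1−p)/n] = √[0.1875/2293] = 0.00904.
E = z × SE = 2.58 × 0.00904 = 0.02333, or 2.3 percentage points.

2.3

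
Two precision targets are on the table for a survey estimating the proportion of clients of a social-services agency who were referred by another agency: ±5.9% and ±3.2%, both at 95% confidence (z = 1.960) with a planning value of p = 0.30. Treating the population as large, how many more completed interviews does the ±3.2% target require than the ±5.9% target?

At ±5.9%: n = 1.960² × 0.2100 / 0.059² ≈ 231.75 → 232.
At ±3.2%: n = 1.960² × 0.2100 / 0.032² ≈ 787.83 → 788.
Additional respondents: 788 − 232 = 556.

556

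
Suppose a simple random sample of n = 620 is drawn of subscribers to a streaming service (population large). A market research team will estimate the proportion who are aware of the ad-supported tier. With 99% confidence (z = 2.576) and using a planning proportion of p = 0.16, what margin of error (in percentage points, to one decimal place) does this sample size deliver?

SE(p̂) = √[p(1−p)/n] = √[0.1344/620] = 0.01472.
E = z × SE = 2.576 × 0.01472 = 0.03793, or 3.8 percentage points.

3.8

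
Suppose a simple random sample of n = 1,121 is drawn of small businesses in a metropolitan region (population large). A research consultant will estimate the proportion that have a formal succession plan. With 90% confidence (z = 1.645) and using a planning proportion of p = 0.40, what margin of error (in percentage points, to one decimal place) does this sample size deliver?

2.4

SE(p̂) = √[p(1−p)/n] = √[0.2400/1121] = 0.01463.
E = z × SE = 1.645 × 0.01463 = 0.02407, or 2.4 percentage points.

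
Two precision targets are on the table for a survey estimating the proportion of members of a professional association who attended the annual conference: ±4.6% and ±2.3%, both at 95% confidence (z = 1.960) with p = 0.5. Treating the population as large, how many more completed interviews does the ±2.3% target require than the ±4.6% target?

At ±4.6%: n = 1.960² × 0.2500 / 0.046² ≈ 453.88 → 454.
At ±2.3%: n = 1.960² × 0.2500 / 0.023² ≈ 1815.50 → 1816.
Additional respondents: 1816 − 454 = 1362.

1362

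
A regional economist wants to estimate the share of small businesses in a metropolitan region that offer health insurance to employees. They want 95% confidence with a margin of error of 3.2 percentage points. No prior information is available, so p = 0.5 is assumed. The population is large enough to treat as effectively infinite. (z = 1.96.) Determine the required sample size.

With p = 0.5, p(1−p) = 0.25.
n = z²·p(1−p)/E² = 1.96² × 0.2500 / 0.032² = 3.8416 × 0.2500 / 0.001024 ≈ 937.89.
Rounding up gives n = 938.

938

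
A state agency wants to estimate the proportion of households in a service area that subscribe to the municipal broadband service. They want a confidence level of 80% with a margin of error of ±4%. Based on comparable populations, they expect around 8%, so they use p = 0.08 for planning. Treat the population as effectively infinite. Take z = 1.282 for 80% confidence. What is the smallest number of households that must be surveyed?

With p = 0.08, p(1−p) = 0.0736.
n = z²·p(1−p)/E² = 1.282² × 0.0736 / 0.040² = 1.6435 × 0.0736 / 0.001600 ≈ 75.60.
Rounding up gives n = 76.

76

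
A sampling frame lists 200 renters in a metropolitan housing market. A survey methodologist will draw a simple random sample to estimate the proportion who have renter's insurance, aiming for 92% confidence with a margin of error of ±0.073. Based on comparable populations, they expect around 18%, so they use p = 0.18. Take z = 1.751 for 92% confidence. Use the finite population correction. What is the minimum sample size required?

Unadjusted: n₀ = 1.751² × 0.18 × 0.82 / 0.073² ≈ 84.92, so n₀ = 85.
Finite population correction with N = 200: n = n₀ / (1 + (n₀−1)/N) = 85 / (1 + 84/200) = 85 / 1.4200 ≈ 59.86.
Rounding up, n = 60.

60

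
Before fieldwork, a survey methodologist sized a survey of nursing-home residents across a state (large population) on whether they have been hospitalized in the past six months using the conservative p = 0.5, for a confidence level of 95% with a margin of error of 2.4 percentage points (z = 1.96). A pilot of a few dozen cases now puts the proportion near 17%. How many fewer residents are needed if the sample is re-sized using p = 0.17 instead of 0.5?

726

Conservative (p = 0.5): n = 1.96² × 0.25 / 0.024² ≈ 1667.36 → 1668.
Using p = 0.17: p(1−p) = 0.1411, so n = 1.96² × 0.1411 / 0.024² ≈ 941.06 → 942.
Reduction: 1668 − 942 = 726.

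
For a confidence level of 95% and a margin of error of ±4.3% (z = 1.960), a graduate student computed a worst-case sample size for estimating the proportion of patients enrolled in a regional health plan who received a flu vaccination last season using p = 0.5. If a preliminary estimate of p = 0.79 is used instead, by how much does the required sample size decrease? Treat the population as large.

Conservative (p = 0.5): n = 1.960² × 0.25 / 0.043² ≈ 519.42 → 520.
Using p = 0.79: p(1−p) = 0.1659, so n = 1.960² × 0.1659 / 0.043² ≈ 344.68 → 345.
Reduction: 520 − 345 = 175.

175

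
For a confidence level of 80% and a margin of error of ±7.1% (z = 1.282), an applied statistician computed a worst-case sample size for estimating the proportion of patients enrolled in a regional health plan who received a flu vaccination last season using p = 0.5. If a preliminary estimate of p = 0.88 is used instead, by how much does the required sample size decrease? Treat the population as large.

Conservative (p = 0.5): n = 1.282² × 0.25 / 0.071² ≈ 81.51 → 82.
Using p = 0.88: p(1−p) = 0.1056, so n = 1.282² × 0.1056 / 0.071² ≈ 34.43 → 35.
Reduction: 82 − 35 = 47.

47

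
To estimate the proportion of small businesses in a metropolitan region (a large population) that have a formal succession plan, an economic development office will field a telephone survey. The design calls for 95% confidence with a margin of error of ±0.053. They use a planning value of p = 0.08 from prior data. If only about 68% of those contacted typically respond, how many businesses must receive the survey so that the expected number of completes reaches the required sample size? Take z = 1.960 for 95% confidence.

149

Completed interviews needed: n₀ = 1.960² × 0.0736 / 0.053² ≈ 100.66 → 101.
At a 68% response rate, contacts needed = 101 / 0.68 ≈ 148.53 → 149.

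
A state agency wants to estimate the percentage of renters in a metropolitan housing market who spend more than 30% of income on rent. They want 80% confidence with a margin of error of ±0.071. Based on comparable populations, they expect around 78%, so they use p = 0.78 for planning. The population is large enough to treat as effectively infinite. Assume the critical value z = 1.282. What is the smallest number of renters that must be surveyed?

56

With p = 0.78, p(1−p) = 0.1716.
n = z²·p(1−p)/E² = 1.282² × 0.1716 / 0.071² = 1.6435 × 0.1716 / 0.005041 ≈ 55.95.
Rounding up gives n = 56.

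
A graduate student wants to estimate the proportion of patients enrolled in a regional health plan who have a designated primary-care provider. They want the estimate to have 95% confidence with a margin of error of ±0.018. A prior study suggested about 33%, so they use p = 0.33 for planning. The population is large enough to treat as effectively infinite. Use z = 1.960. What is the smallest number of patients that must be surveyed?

2622

With p = 0.33, p(1−p) = 0.2211.
n = z²·p(1−p)/E² = 1.960² × 0.2211 / 0.018² = 3.8416 × 0.2211 / 0.000324 ≈ 2621.54.
Rounding up gives n = 2622.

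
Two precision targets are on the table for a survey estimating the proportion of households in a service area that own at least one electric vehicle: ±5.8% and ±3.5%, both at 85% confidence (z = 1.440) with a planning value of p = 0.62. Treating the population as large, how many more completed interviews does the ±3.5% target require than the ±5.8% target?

253

At ±5.8%: n = 1.440² × 0.2356 / 0.058² ≈ 145.23 → 146.
At ±3.5%: n = 1.440² × 0.2356 / 0.035² ≈ 398.81 → 399.
Additional respondents: 399 − 146 = 253.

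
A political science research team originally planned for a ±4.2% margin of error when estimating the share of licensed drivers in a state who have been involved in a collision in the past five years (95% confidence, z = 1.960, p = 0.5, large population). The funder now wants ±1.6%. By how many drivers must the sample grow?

At ±4.2%: n = 1.960² × 0.2500 / 0.042² ≈ 544.44 → 545.
At ±1.6%: n = 1.960² × 0.2500 / 0.016² ≈ 3751.56 → 3752.
Additional respondents: 3752 − 545 = 3207.

3207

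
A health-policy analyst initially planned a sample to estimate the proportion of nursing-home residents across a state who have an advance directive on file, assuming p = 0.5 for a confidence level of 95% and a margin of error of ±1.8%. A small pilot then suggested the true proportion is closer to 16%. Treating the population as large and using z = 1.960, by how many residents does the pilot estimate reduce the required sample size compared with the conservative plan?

1371

Conservative (p = 0.5): n = 1.960² × 0.25 / 0.018² ≈ 2964.20 → 2965.
Using p = 0.16: p(1−p) = 0.1344, so n = 1.960² × 0.1344 / 0.018² ≈ 1593.55 → 1594.
Reduction: 2965 − 1594 = 1371.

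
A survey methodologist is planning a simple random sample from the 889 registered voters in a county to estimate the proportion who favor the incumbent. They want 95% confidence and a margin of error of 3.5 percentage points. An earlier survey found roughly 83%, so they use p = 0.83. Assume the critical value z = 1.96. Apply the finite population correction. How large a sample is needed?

296

Unadjusted: n₀ = 1.96² × 0.83 × 0.17 / 0.035² ≈ 442.49, so n₀ = 443.
Finite population correction with N = 889: n = n₀ / (1 + (n₀−1)/N) = 443 / (1 + 442/889) = 443 / 1.4972 ≈ 295.89.
Rounding up, n = 296.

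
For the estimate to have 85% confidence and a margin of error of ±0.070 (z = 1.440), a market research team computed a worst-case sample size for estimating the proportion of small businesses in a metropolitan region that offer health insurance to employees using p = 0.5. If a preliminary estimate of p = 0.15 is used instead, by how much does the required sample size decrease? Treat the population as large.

Conservative (p = 0.5): n = 1.440² × 0.25 / 0.070² ≈ 105.80 → 106.
Using p = 0.15: p(1−p) = 0.1275, so n = 1.440² × 0.1275 / 0.070² ≈ 53.96 → 54.
Reduction: 106 − 54 = 52.

52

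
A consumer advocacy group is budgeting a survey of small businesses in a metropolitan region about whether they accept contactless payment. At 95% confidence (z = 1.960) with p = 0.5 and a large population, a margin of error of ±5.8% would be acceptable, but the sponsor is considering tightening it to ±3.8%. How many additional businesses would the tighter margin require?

At ±5.8%: n = 1.960² × 0.2500 / 0.058² ≈ 285.49 → 286.
At ±3.8%: n = 1.960² × 0.2500 / 0.038² ≈ 665.10 → 666.
Additional respondents: 666 − 286 = 380.

380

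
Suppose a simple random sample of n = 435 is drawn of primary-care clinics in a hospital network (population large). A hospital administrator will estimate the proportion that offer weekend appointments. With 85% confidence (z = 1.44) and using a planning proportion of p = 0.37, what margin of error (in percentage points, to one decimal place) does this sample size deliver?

SE(p̂) = √[p(1−p)/n] = √[0.2331/435] = 0.02315.
E = z × SE = 1.44 × 0.02315 = 0.03333, or 3.3 percentage points.

3.3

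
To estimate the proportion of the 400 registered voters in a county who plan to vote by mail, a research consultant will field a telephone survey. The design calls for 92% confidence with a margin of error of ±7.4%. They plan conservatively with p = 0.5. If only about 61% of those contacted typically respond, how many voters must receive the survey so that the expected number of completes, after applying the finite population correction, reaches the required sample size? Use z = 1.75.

171

Completed interviews needed (unadjusted): n₀ = 1.75² × 0.2500 / 0.074² ≈ 139.81 → 140.
FPC for N = 400: n = 140 / (1 + 139/400) = 140 / 1.3475 ≈ 103.90 → 104.
At a 61% response rate, contacts needed = 104 / 0.61 ≈ 170.49 → 171.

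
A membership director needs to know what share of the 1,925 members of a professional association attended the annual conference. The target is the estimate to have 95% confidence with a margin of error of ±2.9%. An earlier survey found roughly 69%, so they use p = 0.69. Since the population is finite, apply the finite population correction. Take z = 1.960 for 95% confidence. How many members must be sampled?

Unadjusted: n₀ = 1.960² × 0.69 × 0.31 / 0.029² ≈ 977.07, so n₀ = 978.
Finite population correction with N = 1,925: n = n₀ / (1 + (n₀−1)/N) = 978 / (1 + 977/1925) = 978 / 1.5075 ≈ 648.74.
Rounding up, n = 649.

649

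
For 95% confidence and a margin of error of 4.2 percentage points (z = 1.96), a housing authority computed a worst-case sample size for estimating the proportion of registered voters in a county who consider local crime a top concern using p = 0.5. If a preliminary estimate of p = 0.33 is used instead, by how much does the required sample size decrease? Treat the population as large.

Conservative (p = 0.5): n = 1.96² × 0.25 / 0.042² ≈ 544.44 → 545.
Using p = 0.33: p(1−p) = 0.2211, so n = 1.96² × 0.2211 / 0.042² ≈ 481.51 → 482.
Reduction: 545 − 482 = 63.

63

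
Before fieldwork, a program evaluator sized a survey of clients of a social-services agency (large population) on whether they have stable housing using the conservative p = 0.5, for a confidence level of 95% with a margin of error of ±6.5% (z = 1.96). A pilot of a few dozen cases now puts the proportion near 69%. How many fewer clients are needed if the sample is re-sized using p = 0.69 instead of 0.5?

Conservative (p = 0.5): n = 1.96² × 0.25 / 0.065² ≈ 227.31 → 228.
Using p = 0.69: p(1−p) = 0.2139, so n = 1.96² × 0.2139 / 0.065² ≈ 194.49 → 195.
Reduction: 228 − 195 = 33.

33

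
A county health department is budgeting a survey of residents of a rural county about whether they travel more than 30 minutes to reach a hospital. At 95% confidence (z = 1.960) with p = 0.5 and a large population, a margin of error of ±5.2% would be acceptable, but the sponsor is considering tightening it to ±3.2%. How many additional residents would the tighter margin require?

At ±5.2%: n = 1.960² × 0.2500 / 0.052² ≈ 355.18 → 356.
At ±3.2%: n = 1.960² × 0.2500 / 0.032² ≈ 937.89 → 938.
Additional respondents: 938 − 356 = 582.

582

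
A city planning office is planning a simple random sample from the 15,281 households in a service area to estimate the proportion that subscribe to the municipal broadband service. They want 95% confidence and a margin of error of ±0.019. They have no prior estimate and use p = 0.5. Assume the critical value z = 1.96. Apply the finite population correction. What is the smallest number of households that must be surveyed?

2267

Unadjusted: n₀ = 1.96² × 0.50 × 0.50 / 0.019² ≈ 2660.39, so n₀ = 2661.
Finite population correction with N = 15,281: n = n₀ / (1 + (n₀−1)/N) = 2661 / (1 + 2660/15281) = 2661 / 1.1741 ≈ 2266.47.
Rounding up, n = 2267.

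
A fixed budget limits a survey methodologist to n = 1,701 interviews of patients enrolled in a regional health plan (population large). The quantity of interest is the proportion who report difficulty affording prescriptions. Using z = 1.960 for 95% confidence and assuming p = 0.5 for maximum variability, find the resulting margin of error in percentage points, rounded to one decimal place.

2.4

SE(p̂) = √[p(1−p)/n] = √[0.2500/1701] = 0.01212.
E = z × SE = 1.960 × 0.01212 = 0.02376, or 2.4 percentage points.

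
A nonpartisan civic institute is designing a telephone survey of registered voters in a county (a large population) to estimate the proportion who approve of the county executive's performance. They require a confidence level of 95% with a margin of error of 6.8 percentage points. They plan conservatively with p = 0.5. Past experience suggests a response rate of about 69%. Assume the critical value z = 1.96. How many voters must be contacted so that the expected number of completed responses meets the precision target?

302

Completed interviews needed: n₀ = 1.96² × 0.2500 / 0.068² ≈ 207.70 → 208.
At a 69% response rate, contacts needed = 208 / 0.69 ≈ 301.45 → 302.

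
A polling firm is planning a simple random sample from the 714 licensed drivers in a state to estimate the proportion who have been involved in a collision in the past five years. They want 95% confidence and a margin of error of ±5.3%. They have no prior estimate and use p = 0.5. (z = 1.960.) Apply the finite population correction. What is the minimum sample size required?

Unadjusted: n₀ = 1.960² × 0.50 × 0.50 / 0.053² ≈ 341.90, so n₀ = 342.
Finite population correction with N = 714: n = n₀ / (1 + (n₀−1)/N) = 342 / (1 + 341/714) = 342 / 1.4776 ≈ 231.46.
Rounding up, n = 232.

232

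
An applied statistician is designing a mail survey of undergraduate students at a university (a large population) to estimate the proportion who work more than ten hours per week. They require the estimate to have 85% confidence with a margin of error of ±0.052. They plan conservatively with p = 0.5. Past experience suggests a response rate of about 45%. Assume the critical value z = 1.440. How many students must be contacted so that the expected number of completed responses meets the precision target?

Completed interviews needed: n₀ = 1.440² × 0.2500 / 0.052² ≈ 191.72 → 192.
At a 45% response rate, contacts needed = 192 / 0.45 ≈ 426.67 → 427.

427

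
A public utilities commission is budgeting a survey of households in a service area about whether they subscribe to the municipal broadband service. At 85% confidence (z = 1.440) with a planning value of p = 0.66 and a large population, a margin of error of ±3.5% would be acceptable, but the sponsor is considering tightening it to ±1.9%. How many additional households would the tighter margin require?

909

At ±3.5%: n = 1.440² × 0.2244 / 0.035² ≈ 379.85 → 380.
At ±1.9%: n = 1.440² × 0.2244 / 0.019² ≈ 1288.96 → 1289.
Additional respondents: 1289 − 380 = 909.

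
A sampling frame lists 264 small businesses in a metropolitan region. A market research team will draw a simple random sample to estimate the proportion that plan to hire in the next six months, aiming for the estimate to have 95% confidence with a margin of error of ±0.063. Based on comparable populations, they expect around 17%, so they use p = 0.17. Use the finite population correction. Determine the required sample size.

91

For 95% confidence, z = 1.960.
Unadjusted: n₀ = 1.960² × 0.17 × 0.83 / 0.063² ≈ 136.57, so n₀ = 137.
Finite population correction with N = 264: n = n₀ / (1 + (n₀−1)/N) = 137 / (1 + 136/264) = 137 / 1.5152 ≈ 90.42.
Rounding up, n = 91.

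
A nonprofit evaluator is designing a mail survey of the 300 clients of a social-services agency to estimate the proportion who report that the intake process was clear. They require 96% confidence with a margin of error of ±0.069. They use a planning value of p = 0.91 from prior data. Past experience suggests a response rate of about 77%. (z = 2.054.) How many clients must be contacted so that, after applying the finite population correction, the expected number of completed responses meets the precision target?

Completed interviews needed (unadjusted): n₀ = 2.054² × 0.0819 / 0.069² ≈ 72.57 → 73.
FPC for N = 300: n = 73 / (1 + 72/300) = 73 / 1.2400 ≈ 58.87 → 59.
At a 77% response rate, contacts needed = 59 / 0.77 ≈ 76.62 → 77.

77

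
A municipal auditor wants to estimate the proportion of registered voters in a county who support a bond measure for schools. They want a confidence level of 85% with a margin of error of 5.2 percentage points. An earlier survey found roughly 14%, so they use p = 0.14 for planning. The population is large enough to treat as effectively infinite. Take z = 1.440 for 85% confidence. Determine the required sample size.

93

With p = 0.14, p(1−p) = 0.1204.
n = z²·p(1−p)/E² = 1.440² × 0.1204 / 0.052² = 2.0736 × 0.1204 / 0.002704 ≈ 92.33.
Rounding up gives n = 93.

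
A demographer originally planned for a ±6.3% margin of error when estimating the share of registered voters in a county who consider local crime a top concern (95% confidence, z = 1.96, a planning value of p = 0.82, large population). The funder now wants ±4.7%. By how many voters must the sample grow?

114

At ±6.3%: n = 1.96² × 0.1476 / 0.063² ≈ 142.86 → 143.
At ±4.7%: n = 1.96² × 0.1476 / 0.047² ≈ 256.69 → 257.
Additional respondents: 257 − 143 = 114.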